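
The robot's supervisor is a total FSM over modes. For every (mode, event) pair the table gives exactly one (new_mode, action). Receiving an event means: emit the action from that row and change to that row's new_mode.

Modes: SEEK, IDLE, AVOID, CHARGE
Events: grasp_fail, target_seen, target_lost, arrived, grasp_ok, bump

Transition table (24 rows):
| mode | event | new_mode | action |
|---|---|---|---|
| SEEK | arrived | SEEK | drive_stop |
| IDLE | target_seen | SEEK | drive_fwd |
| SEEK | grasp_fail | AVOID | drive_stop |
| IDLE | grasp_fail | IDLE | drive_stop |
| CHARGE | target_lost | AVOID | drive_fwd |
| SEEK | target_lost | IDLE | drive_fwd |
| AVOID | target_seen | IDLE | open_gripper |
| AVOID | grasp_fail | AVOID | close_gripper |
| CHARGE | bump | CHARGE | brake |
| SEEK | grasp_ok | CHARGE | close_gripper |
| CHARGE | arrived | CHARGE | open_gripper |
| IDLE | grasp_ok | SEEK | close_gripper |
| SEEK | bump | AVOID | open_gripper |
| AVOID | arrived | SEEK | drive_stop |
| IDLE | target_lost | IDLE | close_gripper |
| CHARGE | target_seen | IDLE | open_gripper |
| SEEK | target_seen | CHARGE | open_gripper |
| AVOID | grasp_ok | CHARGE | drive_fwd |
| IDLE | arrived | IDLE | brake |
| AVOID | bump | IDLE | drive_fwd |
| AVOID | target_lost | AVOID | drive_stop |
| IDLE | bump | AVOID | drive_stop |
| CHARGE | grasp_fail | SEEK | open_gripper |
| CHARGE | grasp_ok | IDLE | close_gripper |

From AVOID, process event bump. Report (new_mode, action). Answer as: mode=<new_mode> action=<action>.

current mode = AVOID; filter table to that mode:
  (AVOID, target_seen) → (IDLE, open_gripper)
  (AVOID, grasp_fail) → (AVOID, close_gripper)
  (AVOID, arrived) → (SEEK, drive_stop)
  (AVOID, grasp_ok) → (CHARGE, drive_fwd)
  (AVOID, bump) → (IDLE, drive_fwd)  ← event matches
  (AVOID, target_lost) → (AVOID, drive_stop)
event = bump selects (IDLE, drive_fwd)

mode=IDLE action=drive_fwd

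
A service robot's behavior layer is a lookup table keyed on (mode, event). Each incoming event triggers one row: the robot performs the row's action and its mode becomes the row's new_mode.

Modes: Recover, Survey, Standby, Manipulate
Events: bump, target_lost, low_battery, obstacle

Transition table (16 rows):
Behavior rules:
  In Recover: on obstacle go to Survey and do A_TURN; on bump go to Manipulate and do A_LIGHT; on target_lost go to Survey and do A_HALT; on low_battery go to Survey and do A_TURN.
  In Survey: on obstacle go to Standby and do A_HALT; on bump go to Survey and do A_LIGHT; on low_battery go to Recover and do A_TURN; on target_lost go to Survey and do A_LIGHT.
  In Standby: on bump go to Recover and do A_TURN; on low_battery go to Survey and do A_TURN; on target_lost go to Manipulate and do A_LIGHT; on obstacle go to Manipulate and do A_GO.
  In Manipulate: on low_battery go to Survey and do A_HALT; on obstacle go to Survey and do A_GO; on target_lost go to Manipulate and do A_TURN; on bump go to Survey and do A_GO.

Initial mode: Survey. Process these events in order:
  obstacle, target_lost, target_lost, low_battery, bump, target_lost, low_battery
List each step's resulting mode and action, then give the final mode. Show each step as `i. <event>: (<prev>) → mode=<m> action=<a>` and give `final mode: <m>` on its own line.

1. obstacle: (Survey) → mode=Standby action=A_HALT
2. target_lost: (Standby) → mode=Manipulate action=A_LIGHT
3. target_lost: (Manipulate) → mode=Manipulate action=A_TURN
4. low_battery: (Manipulate) → mode=Survey action=A_HALT
5. bump: (Survey) → mode=Survey action=A_LIGHT
6. target_lost: (Survey) → mode=Survey action=A_LIGHT
7. low_battery: (Survey) → mode=Recover action=A_TURN

final mode: Recover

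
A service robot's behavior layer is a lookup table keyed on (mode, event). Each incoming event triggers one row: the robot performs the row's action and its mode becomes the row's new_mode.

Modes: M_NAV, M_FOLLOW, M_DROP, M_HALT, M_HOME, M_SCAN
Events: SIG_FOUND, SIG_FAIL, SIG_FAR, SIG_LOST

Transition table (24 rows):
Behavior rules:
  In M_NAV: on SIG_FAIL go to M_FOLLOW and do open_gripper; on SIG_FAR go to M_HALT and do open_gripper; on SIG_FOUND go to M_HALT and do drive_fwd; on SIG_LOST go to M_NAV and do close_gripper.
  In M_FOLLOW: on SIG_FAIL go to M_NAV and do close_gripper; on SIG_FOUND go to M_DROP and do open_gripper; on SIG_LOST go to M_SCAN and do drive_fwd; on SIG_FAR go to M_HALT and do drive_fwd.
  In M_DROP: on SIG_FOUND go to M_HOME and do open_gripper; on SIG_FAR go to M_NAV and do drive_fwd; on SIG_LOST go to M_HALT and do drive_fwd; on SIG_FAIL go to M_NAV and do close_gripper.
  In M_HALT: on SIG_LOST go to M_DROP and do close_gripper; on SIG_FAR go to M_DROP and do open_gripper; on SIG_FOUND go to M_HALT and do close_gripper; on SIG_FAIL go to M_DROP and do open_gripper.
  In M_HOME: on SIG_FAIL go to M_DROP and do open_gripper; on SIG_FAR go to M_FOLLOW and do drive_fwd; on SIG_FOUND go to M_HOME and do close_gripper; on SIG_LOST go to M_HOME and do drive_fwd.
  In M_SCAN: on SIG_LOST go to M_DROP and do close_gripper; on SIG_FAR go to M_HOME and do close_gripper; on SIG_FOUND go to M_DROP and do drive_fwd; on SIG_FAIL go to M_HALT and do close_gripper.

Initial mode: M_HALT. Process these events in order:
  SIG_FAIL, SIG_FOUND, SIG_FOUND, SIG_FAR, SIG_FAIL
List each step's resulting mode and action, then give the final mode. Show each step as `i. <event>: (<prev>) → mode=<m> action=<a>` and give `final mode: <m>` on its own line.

final mode: M_NAV

1. SIG_FAIL: (M_HALT) → mode=M_DROP action=open_gripper
2. SIG_FOUND: (M_DROP) → mode=M_HOME action=open_gripper
3. SIG_FOUND: (M_HOME) → mode=M_HOME action=close_gripper
4. SIG_FAR: (M_HOME) → mode=M_FOLLOW action=drive_fwd
5. SIG_FAIL: (M_FOLLOW) → mode=M_NAV action=close_gripper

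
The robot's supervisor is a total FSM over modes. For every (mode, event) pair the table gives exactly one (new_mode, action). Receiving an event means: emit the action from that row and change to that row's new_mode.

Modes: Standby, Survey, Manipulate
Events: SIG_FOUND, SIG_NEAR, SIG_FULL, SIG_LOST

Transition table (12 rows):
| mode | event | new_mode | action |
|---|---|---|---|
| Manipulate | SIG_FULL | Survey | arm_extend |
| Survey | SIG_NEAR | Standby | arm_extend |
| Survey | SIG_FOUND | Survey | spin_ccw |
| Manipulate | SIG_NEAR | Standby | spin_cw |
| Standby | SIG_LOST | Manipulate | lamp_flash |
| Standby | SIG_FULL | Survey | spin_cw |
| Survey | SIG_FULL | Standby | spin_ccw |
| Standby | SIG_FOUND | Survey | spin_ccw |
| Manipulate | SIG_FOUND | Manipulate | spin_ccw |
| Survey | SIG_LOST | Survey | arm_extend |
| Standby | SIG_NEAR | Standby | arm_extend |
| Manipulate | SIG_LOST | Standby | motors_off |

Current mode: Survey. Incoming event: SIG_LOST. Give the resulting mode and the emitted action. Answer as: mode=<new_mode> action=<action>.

mode=Survey action=arm_extend

current mode = Survey; filter table to that mode:
  (Survey, SIG_NEAR) → (Standby, arm_extend)
  (Survey, SIG_FOUND) → (Survey, spin_ccw)
  (Survey, SIG_FULL) → (Standby, spin_ccw)
  (Survey, SIG_LOST) → (Survey, arm_extend)  ← event matches
event = SIG_LOST selects (Survey, arm_extend)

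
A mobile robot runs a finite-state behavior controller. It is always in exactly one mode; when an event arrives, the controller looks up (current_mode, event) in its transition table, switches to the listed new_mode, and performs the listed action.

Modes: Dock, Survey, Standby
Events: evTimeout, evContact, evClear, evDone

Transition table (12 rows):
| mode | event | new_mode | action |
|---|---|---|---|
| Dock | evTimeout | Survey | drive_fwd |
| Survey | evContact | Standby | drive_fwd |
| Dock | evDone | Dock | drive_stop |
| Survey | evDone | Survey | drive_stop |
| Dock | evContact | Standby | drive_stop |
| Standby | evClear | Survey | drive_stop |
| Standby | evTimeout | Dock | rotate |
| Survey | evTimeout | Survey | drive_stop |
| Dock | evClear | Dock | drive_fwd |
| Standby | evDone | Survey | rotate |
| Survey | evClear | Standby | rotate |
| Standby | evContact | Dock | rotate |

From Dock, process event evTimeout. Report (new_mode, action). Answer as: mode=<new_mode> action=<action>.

current mode = Dock; filter table to that mode:
  (Dock, evTimeout) → (Survey, drive_fwd)  ← event matches
  (Dock, evDone) → (Dock, drive_stop)
  (Dock, evContact) → (Standby, drive_stop)
  (Dock, evClear) → (Dock, drive_fwd)
event = evTimeout selects (Survey, drive_fwd)

mode=Survey action=drive_fwd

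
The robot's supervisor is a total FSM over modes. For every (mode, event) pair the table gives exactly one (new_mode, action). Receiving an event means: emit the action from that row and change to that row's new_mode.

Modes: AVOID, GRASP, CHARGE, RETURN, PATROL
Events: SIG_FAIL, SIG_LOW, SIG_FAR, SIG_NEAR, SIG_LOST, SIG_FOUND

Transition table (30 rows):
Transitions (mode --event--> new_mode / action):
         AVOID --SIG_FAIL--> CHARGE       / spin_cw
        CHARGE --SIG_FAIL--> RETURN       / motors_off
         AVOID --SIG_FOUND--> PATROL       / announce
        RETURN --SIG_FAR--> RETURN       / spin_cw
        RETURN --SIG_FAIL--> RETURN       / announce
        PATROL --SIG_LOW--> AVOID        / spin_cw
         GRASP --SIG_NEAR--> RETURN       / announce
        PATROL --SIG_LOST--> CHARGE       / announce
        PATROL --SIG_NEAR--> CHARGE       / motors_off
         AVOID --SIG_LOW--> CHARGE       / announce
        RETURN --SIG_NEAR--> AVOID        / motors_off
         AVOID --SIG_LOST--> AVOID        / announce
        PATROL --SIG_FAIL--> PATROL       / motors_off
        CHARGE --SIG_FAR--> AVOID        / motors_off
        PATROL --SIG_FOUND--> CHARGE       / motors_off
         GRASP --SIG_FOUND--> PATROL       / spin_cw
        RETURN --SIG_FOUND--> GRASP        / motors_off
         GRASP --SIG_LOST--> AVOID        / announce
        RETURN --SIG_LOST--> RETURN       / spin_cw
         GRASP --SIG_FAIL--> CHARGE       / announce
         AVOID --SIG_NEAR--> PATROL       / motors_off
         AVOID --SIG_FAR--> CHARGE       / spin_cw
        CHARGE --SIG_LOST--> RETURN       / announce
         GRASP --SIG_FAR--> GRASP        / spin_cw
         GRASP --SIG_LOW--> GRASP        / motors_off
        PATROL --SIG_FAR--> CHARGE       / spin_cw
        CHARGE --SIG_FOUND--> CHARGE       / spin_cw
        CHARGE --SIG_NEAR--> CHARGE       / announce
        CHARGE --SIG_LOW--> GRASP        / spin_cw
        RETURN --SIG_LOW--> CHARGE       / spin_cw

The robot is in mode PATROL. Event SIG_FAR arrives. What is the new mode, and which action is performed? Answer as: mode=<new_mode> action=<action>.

mode=CHARGE action=spin_cw

current mode = PATROL; filter table to that mode:
  (PATROL, SIG_LOW) → (AVOID, spin_cw)
  (PATROL, SIG_LOST) → (CHARGE, announce)
  (PATROL, SIG_NEAR) → (CHARGE, motors_off)
  (PATROL, SIG_FAIL) → (PATROL, motors_off)
  (PATROL, SIG_FOUND) → (CHARGE, motors_off)
  (PATROL, SIG_FAR) → (CHARGE, spin_cw)  ← event matches
event = SIG_FAR selects (CHARGE, spin_cw)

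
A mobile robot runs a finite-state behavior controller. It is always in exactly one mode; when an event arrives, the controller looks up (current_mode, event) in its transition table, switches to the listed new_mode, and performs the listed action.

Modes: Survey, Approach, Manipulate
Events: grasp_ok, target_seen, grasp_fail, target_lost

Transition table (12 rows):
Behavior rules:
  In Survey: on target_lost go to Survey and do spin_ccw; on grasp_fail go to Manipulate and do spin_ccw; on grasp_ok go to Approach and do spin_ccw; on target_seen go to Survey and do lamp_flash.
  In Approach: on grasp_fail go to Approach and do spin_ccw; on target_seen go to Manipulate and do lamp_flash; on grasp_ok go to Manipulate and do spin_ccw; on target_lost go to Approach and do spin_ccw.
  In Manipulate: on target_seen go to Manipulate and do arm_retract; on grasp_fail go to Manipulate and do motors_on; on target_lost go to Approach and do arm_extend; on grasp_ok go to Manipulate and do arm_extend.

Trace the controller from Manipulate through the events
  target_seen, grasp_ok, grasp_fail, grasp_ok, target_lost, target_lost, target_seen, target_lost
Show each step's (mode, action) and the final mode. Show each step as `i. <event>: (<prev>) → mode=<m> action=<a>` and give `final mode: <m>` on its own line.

final mode: Approach

1. target_seen: (Manipulate) → mode=Manipulate action=arm_retract
2. grasp_ok: (Manipulate) → mode=Manipulate action=arm_extend
3. grasp_fail: (Manipulate) → mode=Manipulate action=motors_on
4. grasp_ok: (Manipulate) → mode=Manipulate action=arm_extend
5. target_lost: (Manipulate) → mode=Approach action=arm_extend
6. target_lost: (Approach) → mode=Approach action=spin_ccw
7. target_seen: (Approach) → mode=Manipulate action=lamp_flash
8. target_lost: (Manipulate) → mode=Approach action=arm_extend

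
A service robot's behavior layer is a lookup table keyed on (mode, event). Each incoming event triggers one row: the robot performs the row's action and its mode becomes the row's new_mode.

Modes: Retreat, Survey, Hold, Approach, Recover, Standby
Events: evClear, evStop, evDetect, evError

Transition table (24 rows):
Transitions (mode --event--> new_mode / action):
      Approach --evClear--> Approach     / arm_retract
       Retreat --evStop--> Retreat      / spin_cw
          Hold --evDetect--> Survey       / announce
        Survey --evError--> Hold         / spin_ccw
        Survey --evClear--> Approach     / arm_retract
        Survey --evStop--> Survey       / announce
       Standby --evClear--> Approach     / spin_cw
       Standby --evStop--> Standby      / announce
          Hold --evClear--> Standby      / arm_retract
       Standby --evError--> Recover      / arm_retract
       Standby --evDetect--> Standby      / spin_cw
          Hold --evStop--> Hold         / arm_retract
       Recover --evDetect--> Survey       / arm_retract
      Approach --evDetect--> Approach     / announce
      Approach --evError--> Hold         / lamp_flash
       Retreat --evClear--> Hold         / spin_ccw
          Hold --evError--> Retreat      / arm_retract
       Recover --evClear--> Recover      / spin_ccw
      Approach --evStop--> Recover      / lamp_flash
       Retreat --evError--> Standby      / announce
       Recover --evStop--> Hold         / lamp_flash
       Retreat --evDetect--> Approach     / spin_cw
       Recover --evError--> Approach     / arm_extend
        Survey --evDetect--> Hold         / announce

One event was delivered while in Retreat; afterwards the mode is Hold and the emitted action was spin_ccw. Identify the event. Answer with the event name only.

evClear

try evClear: (Retreat, evClear) → (Hold, spin_ccw)  ← matches
try evStop: (Retreat, evStop) → (Retreat, spin_cw)
try evDetect: (Retreat, evDetect) → (Approach, spin_cw)
try evError: (Retreat, evError) → (Standby, announce)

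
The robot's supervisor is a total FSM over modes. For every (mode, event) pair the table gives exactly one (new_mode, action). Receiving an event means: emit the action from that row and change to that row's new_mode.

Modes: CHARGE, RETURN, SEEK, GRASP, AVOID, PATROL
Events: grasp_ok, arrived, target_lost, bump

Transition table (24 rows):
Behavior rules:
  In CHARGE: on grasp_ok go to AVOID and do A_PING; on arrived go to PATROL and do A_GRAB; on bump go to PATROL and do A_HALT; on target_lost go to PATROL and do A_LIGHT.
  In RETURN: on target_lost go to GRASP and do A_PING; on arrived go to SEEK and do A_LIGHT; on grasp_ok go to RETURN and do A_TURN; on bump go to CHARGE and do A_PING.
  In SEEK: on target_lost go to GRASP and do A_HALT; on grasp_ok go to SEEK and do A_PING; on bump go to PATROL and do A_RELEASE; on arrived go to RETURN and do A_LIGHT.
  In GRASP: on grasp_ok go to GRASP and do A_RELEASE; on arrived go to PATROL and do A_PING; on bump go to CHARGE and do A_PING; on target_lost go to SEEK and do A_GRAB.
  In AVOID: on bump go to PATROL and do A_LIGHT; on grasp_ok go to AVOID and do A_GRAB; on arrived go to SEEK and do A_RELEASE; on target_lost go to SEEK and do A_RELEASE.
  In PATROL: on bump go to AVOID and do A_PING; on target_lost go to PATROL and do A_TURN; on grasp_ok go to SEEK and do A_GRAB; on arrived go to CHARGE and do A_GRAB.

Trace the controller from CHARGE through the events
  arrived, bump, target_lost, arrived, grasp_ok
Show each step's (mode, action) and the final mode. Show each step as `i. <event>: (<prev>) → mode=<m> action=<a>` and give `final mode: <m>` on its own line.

final mode: RETURN

1. arrived: (CHARGE) → mode=PATROL action=A_GRAB
2. bump: (PATROL) → mode=AVOID action=A_PING
3. target_lost: (AVOID) → mode=SEEK action=A_RELEASE
4. arrived: (SEEK) → mode=RETURN action=A_LIGHT
5. grasp_ok: (RETURN) → mode=RETURN action=A_TURN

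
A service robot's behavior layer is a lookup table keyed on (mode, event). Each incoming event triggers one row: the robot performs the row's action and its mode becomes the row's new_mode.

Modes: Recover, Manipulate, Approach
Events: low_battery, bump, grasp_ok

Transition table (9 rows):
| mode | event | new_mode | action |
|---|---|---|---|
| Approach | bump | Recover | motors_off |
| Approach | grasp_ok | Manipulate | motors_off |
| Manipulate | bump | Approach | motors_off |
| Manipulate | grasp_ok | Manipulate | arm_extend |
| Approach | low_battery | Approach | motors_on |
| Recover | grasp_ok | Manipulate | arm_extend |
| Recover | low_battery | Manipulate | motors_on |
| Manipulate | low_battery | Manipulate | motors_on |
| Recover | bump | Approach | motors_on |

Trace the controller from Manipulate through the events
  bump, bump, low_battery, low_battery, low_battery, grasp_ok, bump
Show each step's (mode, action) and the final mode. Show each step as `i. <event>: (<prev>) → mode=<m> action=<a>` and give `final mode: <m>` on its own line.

final mode: Approach

1. bump: (Manipulate) → mode=Approach action=motors_off
2. bump: (Approach) → mode=Recover action=motors_off
3. low_battery: (Recover) → mode=Manipulate action=motors_on
4. low_battery: (Manipulate) → mode=Manipulate action=motors_on
5. low_battery: (Manipulate) → mode=Manipulate action=motors_on
6. grasp_ok: (Manipulate) → mode=Manipulate action=arm_extend
7. bump: (Manipulate) → mode=Approach action=motors_off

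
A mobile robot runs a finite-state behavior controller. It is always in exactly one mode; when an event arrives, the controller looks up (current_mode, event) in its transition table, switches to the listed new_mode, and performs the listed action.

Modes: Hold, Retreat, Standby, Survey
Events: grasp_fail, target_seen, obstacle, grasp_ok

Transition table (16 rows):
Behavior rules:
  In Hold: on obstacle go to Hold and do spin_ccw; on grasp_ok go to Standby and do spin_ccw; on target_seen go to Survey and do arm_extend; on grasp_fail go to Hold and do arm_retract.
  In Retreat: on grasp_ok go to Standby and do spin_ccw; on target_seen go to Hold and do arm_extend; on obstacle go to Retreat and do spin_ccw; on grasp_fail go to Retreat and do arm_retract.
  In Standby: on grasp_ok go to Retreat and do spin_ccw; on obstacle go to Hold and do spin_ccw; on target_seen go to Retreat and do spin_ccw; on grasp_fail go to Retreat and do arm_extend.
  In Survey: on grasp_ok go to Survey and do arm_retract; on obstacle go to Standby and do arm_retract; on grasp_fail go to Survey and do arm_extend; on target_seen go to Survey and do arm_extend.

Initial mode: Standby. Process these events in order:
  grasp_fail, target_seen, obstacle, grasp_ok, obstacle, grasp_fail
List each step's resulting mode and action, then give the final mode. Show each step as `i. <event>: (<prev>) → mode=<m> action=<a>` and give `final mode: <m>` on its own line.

final mode: Hold

1. grasp_fail: (Standby) → mode=Retreat action=arm_extend
2. target_seen: (Retreat) → mode=Hold action=arm_extend
3. obstacle: (Hold) → mode=Hold action=spin_ccw
4. grasp_ok: (Hold) → mode=Standby action=spin_ccw
5. obstacle: (Standby) → mode=Hold action=spin_ccw
6. grasp_fail: (Hold) → mode=Hold action=arm_retract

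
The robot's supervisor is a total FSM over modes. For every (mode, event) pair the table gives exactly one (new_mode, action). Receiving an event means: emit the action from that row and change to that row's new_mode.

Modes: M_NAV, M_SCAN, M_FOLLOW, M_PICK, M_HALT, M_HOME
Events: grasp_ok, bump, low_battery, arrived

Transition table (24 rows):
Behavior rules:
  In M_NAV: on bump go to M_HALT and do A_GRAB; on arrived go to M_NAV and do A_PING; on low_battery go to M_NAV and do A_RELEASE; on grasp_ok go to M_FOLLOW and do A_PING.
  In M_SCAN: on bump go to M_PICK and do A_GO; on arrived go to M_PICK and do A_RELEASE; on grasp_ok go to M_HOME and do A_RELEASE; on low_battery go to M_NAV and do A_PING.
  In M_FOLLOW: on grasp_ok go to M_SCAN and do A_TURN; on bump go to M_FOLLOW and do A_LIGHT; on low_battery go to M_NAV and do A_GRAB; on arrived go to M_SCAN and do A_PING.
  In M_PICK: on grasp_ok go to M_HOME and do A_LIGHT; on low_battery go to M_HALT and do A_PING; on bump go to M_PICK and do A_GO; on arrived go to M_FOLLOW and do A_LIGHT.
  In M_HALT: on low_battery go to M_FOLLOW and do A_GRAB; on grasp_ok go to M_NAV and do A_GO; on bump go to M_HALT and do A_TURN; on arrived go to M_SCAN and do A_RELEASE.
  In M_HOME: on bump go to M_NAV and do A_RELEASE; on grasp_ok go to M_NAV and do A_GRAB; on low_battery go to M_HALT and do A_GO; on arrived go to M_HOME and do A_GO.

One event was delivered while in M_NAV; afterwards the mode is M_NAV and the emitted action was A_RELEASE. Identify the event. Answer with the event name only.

low_battery

try grasp_ok: (M_NAV, grasp_ok) → (M_FOLLOW, A_PING)
try bump: (M_NAV, bump) → (M_HALT, A_GRAB)
try low_battery: (M_NAV, low_battery) → (M_NAV, A_RELEASE)  ← matches
try arrived: (M_NAV, arrived) → (M_NAV, A_PING)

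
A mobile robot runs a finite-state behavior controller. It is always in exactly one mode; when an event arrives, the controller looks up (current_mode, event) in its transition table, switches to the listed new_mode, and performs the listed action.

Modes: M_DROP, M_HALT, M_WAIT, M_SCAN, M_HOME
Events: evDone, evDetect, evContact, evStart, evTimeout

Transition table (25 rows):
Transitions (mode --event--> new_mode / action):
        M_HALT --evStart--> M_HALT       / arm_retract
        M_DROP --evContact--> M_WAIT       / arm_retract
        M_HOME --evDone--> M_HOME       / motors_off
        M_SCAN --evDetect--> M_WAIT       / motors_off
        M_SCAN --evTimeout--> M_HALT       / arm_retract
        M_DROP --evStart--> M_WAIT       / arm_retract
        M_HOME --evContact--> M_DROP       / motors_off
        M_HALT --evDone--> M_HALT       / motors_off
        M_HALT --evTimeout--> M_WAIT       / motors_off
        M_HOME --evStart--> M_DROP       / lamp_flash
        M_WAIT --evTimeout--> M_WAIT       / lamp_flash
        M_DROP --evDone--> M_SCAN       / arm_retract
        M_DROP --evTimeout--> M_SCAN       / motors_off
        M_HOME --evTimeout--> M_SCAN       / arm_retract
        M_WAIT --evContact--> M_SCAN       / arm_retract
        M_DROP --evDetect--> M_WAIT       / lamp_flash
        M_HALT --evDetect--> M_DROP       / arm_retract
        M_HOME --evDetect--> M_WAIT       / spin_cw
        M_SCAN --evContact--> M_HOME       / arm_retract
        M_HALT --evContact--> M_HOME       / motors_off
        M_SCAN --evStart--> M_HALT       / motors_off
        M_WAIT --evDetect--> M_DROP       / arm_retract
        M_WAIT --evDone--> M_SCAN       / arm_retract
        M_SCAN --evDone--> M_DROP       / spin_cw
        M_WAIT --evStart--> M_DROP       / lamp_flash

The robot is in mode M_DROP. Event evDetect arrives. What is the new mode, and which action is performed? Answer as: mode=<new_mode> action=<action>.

mode=M_WAIT action=lamp_flash

current mode = M_DROP; filter table to that mode:
  (M_DROP, evContact) → (M_WAIT, arm_retract)
  (M_DROP, evStart) → (M_WAIT, arm_retract)
  (M_DROP, evDone) → (M_SCAN, arm_retract)
  (M_DROP, evTimeout) → (M_SCAN, motors_off)
  (M_DROP, evDetect) → (M_WAIT, lamp_flash)  ← event matches
event = evDetect selects (M_WAIT, lamp_flash)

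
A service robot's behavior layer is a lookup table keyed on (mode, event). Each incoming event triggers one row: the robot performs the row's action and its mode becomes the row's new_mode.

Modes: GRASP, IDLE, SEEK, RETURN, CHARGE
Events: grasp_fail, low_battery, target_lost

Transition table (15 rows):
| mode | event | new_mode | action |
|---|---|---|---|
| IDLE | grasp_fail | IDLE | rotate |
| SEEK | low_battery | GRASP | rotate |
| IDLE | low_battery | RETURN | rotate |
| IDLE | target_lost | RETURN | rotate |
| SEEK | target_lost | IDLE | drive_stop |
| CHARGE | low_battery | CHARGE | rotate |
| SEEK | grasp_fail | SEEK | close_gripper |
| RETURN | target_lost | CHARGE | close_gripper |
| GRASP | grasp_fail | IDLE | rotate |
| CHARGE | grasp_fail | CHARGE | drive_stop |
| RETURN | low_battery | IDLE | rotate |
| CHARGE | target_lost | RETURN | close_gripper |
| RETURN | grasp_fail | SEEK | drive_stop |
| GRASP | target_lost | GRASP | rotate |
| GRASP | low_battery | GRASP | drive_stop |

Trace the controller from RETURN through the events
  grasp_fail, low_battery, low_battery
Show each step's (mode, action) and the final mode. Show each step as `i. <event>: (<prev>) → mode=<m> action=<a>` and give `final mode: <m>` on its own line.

final mode: GRASP

1. grasp_fail: (RETURN) → mode=SEEK action=drive_stop
2. low_battery: (SEEK) → mode=GRASP action=rotate
3. low_battery: (GRASP) → mode=GRASP action=drive_stop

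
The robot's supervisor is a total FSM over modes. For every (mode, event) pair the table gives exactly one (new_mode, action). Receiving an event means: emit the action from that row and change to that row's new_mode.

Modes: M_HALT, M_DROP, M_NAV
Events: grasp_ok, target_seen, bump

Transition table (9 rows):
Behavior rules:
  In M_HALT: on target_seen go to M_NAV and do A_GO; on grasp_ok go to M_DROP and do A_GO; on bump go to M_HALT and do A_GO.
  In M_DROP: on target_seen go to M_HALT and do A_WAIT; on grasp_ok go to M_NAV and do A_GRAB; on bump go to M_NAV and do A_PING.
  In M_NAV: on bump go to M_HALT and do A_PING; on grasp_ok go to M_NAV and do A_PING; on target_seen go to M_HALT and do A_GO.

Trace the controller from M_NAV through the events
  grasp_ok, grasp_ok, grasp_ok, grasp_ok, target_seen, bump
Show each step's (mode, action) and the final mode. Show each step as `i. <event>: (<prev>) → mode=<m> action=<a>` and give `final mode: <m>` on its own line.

final mode: M_HALT

1. grasp_ok: (M_NAV) → mode=M_NAV action=A_PING
2. grasp_ok: (M_NAV) → mode=M_NAV action=A_PING
3. grasp_ok: (M_NAV) → mode=M_NAV action=A_PING
4. grasp_ok: (M_NAV) → mode=M_NAV action=A_PING
5. target_seen: (M_NAV) → mode=M_HALT action=A_GO
6. bump: (M_HALT) → mode=M_HALT action=A_GO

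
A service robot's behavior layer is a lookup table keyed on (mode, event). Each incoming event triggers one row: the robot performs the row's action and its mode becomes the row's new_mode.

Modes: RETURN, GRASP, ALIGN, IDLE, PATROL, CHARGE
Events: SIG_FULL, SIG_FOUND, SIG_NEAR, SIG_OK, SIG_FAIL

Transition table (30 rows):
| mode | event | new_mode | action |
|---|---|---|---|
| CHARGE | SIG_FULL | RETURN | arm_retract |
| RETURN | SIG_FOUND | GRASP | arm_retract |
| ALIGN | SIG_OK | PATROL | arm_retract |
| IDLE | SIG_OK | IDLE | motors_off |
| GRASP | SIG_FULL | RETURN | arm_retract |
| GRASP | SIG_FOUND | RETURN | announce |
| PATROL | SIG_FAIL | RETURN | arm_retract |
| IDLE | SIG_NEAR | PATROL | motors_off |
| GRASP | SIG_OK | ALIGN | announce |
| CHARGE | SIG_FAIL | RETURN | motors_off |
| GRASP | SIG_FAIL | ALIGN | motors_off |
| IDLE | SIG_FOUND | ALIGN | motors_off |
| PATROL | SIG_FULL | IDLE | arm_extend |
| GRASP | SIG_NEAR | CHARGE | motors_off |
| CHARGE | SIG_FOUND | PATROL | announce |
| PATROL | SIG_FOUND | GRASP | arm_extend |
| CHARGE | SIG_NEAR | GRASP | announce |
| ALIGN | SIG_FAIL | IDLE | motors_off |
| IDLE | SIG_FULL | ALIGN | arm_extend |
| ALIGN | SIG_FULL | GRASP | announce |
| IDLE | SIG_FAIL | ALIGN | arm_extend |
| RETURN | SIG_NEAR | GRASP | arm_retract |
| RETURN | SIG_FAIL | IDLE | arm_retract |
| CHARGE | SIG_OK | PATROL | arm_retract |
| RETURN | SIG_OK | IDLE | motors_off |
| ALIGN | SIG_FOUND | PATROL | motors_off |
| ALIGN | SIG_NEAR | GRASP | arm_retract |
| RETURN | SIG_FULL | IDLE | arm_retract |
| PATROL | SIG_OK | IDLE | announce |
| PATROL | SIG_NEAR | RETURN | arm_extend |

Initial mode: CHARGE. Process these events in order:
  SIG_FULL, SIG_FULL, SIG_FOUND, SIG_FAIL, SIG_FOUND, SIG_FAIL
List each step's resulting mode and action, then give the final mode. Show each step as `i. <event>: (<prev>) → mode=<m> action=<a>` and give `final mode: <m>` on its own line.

final mode: IDLE

1. SIG_FULL: (CHARGE) → mode=RETURN action=arm_retract
2. SIG_FULL: (RETURN) → mode=IDLE action=arm_retract
3. SIG_FOUND: (IDLE) → mode=ALIGN action=motors_off
4. SIG_FAIL: (ALIGN) → mode=IDLE action=motors_off
5. SIG_FOUND: (IDLE) → mode=ALIGN action=motors_off
6. SIG_FAIL: (ALIGN) → mode=IDLE action=motors_off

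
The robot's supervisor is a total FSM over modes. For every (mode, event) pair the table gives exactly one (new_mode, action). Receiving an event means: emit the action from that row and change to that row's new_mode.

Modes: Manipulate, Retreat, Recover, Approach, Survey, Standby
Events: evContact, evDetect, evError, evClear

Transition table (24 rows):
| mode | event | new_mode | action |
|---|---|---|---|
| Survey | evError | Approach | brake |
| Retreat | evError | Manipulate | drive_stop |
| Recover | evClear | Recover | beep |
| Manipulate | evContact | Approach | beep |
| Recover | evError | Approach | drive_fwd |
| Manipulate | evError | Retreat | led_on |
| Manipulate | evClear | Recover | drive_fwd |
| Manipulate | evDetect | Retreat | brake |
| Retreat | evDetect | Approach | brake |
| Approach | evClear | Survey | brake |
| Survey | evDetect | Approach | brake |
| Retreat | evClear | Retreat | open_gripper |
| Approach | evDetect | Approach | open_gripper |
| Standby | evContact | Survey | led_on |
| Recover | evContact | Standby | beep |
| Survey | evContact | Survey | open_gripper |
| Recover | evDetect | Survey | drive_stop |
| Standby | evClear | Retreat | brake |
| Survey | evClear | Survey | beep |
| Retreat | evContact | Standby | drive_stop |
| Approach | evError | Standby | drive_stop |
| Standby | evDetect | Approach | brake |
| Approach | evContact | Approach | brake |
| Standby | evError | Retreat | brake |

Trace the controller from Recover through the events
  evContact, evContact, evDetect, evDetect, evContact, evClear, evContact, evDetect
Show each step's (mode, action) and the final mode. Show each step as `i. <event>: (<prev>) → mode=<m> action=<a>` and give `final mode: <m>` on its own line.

final mode: Approach

1. evContact: (Recover) → mode=Standby action=beep
2. evContact: (Standby) → mode=Survey action=led_on
3. evDetect: (Survey) → mode=Approach action=brake
4. evDetect: (Approach) → mode=Approach action=open_gripper
5. evContact: (Approach) → mode=Approach action=brake
6. evClear: (Approach) → mode=Survey action=brake
7. evContact: (Survey) → mode=Survey action=open_gripper
8. evDetect: (Survey) → mode=Approach action=brake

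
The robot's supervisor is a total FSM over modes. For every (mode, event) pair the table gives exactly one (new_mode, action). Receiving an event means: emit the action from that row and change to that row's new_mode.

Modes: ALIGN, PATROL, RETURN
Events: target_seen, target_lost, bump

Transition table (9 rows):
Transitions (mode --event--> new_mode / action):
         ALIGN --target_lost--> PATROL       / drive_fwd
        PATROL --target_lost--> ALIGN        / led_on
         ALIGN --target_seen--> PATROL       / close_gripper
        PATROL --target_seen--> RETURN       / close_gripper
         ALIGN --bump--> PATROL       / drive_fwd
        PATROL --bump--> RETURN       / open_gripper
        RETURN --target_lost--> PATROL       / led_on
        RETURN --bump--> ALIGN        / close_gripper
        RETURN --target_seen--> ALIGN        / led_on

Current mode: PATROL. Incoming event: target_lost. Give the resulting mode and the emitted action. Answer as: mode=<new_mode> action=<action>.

current mode = PATROL; filter table to that mode:
  (PATROL, target_lost) → (ALIGN, led_on)  ← event matches
  (PATROL, target_seen) → (RETURN, close_gripper)
  (PATROL, bump) → (RETURN, open_gripper)
event = target_lost selects (ALIGN, led_on)

mode=ALIGN action=led_on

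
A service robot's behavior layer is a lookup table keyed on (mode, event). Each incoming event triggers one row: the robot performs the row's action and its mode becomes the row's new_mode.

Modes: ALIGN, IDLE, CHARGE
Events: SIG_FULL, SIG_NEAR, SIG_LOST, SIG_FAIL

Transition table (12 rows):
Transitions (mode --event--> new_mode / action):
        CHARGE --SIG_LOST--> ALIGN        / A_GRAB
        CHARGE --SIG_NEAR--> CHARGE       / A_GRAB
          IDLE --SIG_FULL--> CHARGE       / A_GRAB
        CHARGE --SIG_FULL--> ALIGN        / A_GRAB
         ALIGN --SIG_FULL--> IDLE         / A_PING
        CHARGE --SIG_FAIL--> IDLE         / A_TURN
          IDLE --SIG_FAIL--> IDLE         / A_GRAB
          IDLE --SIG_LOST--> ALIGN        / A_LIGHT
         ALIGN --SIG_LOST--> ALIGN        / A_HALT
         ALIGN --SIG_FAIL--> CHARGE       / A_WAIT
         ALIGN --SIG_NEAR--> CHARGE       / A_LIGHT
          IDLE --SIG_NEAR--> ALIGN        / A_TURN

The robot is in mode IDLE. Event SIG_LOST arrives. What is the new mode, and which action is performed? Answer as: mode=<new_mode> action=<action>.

mode=ALIGN action=A_LIGHT

current mode = IDLE; filter table to that mode:
  (IDLE, SIG_FULL) → (CHARGE, A_GRAB)
  (IDLE, SIG_FAIL) → (IDLE, A_GRAB)
  (IDLE, SIG_LOST) → (ALIGN, A_LIGHT)  ← event matches
  (IDLE, SIG_NEAR) → (ALIGN, A_TURN)
event = SIG_LOST selects (ALIGN, A_LIGHT)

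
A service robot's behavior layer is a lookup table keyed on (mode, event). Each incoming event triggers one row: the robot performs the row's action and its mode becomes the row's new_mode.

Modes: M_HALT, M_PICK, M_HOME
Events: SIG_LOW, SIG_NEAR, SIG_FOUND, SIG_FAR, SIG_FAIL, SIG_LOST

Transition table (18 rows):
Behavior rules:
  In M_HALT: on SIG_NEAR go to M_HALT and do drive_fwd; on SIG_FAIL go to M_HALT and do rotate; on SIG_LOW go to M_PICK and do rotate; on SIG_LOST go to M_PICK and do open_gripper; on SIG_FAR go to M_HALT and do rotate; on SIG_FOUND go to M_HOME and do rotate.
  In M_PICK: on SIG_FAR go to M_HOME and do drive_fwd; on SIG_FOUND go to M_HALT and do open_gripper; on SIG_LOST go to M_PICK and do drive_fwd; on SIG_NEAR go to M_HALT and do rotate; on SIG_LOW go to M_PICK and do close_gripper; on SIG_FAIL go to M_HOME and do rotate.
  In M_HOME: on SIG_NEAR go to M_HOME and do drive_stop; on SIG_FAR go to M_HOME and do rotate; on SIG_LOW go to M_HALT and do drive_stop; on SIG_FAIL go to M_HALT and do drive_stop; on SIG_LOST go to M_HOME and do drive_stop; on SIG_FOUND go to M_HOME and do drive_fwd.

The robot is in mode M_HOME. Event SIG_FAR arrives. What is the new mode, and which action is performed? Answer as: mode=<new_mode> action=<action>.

current mode = M_HOME; filter table to that mode:
  (M_HOME, SIG_NEAR) → (M_HOME, drive_stop)
  (M_HOME, SIG_FAR) → (M_HOME, rotate)  ← event matches
  (M_HOME, SIG_LOW) → (M_HALT, drive_stop)
  (M_HOME, SIG_FAIL) → (M_HALT, drive_stop)
  (M_HOME, SIG_LOST) → (M_HOME, drive_stop)
  (M_HOME, SIG_FOUND) → (M_HOME, drive_fwd)
event = SIG_FAR selects (M_HOME, rotate)

mode=M_HOME action=rotate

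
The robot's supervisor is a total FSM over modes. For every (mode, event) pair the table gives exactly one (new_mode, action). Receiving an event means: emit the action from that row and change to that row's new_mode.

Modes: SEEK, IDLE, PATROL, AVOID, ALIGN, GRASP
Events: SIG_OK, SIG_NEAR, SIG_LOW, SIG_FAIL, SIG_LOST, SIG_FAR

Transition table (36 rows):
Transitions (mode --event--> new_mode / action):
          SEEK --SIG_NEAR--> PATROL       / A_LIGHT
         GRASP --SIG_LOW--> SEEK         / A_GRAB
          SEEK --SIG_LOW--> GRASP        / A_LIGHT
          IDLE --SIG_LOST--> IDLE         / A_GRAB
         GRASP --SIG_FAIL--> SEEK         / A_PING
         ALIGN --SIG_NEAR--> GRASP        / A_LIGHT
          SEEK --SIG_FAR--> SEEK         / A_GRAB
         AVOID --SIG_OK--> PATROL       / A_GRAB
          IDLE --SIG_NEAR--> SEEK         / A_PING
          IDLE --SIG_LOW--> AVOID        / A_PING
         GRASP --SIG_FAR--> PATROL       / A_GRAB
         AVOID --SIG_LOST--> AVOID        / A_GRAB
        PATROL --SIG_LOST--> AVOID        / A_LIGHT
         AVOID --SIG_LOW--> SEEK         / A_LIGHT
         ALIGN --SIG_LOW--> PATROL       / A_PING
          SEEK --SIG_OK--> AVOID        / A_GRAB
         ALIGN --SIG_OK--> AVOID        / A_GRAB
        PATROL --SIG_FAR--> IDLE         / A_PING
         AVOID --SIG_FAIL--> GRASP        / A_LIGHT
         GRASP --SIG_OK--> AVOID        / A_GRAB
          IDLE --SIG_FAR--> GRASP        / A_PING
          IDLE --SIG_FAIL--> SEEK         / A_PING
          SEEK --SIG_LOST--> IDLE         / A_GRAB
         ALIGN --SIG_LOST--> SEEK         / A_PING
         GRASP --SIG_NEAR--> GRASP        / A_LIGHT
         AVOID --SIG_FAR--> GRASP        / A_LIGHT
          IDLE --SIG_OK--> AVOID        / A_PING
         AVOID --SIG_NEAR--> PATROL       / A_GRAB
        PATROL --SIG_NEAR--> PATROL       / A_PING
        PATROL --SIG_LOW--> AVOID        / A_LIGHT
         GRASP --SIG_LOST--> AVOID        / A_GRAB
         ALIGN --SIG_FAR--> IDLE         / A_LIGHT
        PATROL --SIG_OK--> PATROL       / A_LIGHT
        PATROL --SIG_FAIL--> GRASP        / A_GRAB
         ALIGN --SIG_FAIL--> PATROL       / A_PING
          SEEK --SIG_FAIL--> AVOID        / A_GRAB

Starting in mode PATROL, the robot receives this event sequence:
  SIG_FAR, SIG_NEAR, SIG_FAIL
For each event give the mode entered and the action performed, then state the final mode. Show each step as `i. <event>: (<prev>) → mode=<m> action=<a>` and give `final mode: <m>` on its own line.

final mode: AVOID

1. SIG_FAR: (PATROL) → mode=IDLE action=A_PING
2. SIG_NEAR: (IDLE) → mode=SEEK action=A_PING
3. SIG_FAIL: (SEEK) → mode=AVOID action=A_GRAB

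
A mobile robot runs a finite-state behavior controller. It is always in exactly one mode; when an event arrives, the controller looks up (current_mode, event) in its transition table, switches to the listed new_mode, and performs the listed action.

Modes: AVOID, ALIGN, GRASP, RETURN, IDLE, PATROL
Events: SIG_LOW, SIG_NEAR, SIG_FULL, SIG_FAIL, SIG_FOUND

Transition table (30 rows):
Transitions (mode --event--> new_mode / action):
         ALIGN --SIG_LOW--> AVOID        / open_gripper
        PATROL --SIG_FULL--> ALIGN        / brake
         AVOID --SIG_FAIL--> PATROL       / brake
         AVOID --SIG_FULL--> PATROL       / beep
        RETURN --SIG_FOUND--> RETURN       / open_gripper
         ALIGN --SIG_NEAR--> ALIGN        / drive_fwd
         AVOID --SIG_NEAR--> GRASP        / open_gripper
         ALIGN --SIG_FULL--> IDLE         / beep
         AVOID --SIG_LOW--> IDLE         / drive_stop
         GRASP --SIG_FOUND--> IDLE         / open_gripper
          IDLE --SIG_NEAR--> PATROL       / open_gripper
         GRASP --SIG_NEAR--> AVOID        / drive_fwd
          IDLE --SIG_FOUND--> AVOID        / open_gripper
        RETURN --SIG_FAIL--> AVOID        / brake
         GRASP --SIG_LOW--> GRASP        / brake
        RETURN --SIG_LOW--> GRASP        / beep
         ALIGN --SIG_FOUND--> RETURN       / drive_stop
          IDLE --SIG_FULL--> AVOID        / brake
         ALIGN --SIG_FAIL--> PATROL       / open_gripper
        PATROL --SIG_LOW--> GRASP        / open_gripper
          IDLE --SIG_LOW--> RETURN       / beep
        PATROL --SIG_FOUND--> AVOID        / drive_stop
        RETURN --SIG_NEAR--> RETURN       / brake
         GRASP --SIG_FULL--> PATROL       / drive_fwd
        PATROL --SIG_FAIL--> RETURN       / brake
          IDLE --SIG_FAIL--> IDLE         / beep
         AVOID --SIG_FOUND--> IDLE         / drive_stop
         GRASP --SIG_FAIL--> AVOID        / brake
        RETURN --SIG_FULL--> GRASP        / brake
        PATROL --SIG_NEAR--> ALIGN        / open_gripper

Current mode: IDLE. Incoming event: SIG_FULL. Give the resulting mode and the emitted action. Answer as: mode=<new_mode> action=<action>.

current mode = IDLE; filter table to that mode:
  (IDLE, SIG_NEAR) → (PATROL, open_gripper)
  (IDLE, SIG_FOUND) → (AVOID, open_gripper)
  (IDLE, SIG_FULL) → (AVOID, brake)  ← event matches
  (IDLE, SIG_LOW) → (RETURN, beep)
  (IDLE, SIG_FAIL) → (IDLE, beep)
event = SIG_FULL selects (AVOID, brake)

mode=AVOID action=brake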